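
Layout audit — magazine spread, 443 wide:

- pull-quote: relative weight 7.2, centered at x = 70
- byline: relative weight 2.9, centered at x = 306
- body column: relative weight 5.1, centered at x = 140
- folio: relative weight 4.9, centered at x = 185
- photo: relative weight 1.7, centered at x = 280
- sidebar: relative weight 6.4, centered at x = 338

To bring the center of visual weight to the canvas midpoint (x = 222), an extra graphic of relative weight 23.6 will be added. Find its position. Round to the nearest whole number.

With the extra graphic, Σw becomes 7.2 + 2.9 + 5.1 + 4.9 + 1.7 + 6.4 + 23.6 = 51.8.
x: need Σw·x = 51.8·222 = 11499.6. Existing = 7.2·70 + 2.9·306 + 5.1·140 + 4.9·185 + 1.7·280 + 6.4·338 = 5651.1. Remainder 5848.5 / 23.6 ≈ 247.82.

x ≈ 248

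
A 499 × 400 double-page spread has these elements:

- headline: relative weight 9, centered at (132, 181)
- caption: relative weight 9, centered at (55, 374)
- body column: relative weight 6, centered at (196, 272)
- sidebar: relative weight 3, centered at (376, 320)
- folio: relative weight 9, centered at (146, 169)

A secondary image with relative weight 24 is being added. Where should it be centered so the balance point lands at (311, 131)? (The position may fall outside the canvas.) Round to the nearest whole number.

With the secondary image, Σw becomes 9 + 9 + 6 + 3 + 9 + 24 = 60.
Along x: (5301 + 24·x) / 60 = 311 (existing moment 9·132 + 9·55 + 6·196 + 3·376 + 9·146 = 5301) ⇒ x = (18660 − 5301) / 24 ≈ 556.62.
Along y: (9108 + 24·y) / 60 = 131 (existing moment 9·181 + 9·374 + 6·272 + 3·320 + 9·169 = 9108) ⇒ y = (7860 − 9108) / 24 ≈ -52.00.

(557, -52)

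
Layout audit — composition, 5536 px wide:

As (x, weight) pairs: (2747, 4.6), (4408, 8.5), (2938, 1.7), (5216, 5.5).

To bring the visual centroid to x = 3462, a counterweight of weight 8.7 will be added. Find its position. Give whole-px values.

x ≈ 1909

New total weight: (4.6 + 8.5 + 1.7 + 5.5) + 8.7 = 29.0.
x: need Σw·x = 29.0·3462 = 100398.0. Existing = 4.6·2747 + 8.5·4408 + 1.7·2938 + 5.5·5216 = 83786.8. Remainder 16611.2 / 8.7 ≈ 1909.33.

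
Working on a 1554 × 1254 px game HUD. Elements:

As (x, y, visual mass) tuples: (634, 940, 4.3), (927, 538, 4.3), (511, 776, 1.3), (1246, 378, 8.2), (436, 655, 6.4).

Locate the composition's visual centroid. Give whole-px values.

(832, 598)

Σw = 4.3 + 4.3 + 1.3 + 8.2 + 6.4 = 24.5.
x-moment: 4.3·634 + 4.3·927 + 1.3·511 + 8.2·1246 + 6.4·436 = 20384.2; centroid 20384.2/24.5 ≈ 832.01.
y-moment: 4.3·940 + 4.3·538 + 1.3·776 + 8.2·378 + 6.4·655 = 14655.8; centroid 14655.8/24.5 ≈ 598.20.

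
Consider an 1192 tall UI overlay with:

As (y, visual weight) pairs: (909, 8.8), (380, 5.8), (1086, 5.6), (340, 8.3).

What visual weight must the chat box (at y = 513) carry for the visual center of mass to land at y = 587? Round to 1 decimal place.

w ≈ 32.1

Fixed elements: Σw = 8.8 + 5.8 + 5.6 + 8.3 = 28.5, Σw·y = 8.8·909 + 5.8·380 + 5.6·1086 + 8.3·340 = 19106.8.
Set Σw·y/Σw = 587: (19106.8 + 513w) = 587·(28.5 + w).
Solving: w = (587·28.5 − 19106.8) / (513 − 587) = -2377.3 / -74 ≈ 32.13.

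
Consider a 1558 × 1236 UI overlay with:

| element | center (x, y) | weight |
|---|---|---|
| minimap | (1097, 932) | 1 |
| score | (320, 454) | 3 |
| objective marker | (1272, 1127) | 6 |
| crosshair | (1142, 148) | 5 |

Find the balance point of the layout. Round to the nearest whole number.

(1027, 653)

Σw = 1 + 3 + 6 + 5 = 15.
x: (1·1097 + 3·320 + 6·1272 + 5·1142) / 15 = 15399 / 15 ≈ 1026.60
y: (1·932 + 3·454 + 6·1127 + 5·148) / 15 = 9796 / 15 ≈ 653.07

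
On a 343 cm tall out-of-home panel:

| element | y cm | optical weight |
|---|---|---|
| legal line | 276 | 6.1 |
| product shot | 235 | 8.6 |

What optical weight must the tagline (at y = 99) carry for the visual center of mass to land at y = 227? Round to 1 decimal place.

Existing Σw = 14.7 (6.1 + 8.6); existing moment 6.1·276 + 8.6·235 = 3704.6.
Balance at y = 227 requires (3704.6 + w·99) / (14.7 + w) = 227.
Solving: w = (227·14.7 − 3704.6) / (99 − 227) = -367.7 / -128 ≈ 2.87.

w ≈ 2.9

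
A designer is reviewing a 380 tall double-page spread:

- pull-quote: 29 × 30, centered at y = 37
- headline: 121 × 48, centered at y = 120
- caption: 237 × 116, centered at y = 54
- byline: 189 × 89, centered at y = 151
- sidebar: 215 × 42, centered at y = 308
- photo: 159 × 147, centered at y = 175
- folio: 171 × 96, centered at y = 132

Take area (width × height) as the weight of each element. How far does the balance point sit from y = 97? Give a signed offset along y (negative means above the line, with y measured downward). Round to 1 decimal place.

≈ 41.2

Areas → weights: pull-quote 29·30 = 870, headline 121·48 = 5808, caption 237·116 = 27492, byline 189·89 = 16821, sidebar 215·42 = 9030, photo 159·147 = 23373, folio 171·96 = 16416; Σw = 99810.
y: moment 13792116 / weight 99810 ≈ 138.18
Offset from y = 97: 138.18 − 97 ≈ 41.18.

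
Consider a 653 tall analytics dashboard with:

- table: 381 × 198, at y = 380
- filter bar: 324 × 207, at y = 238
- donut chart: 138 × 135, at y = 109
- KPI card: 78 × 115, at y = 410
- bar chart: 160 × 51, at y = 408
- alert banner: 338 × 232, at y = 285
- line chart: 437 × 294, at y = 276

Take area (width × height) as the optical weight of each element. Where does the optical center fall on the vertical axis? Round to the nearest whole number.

Taking area as weight: table 381·198 = 75438, filter bar 324·207 = 67068, donut chart 138·135 = 18630, KPI card 78·115 = 8970, bar chart 160·51 = 8160, alert banner 338·232 = 78416, line chart 437·294 = 128478. Sum 385160.
Σw·y = 111474762; ȳ = 111474762/385160 ≈ 289.42.

y ≈ 289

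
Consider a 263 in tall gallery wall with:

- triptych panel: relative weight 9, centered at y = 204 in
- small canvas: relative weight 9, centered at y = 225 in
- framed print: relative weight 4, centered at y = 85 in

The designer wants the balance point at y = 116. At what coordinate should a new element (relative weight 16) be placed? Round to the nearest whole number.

New total weight: (9 + 9 + 4) + 16 = 38.
y: need Σw·y = 38·116 = 4408. Existing = 9·204 + 9·225 + 4·85 = 4201. Remainder 207 / 16 ≈ 12.94.

y ≈ 13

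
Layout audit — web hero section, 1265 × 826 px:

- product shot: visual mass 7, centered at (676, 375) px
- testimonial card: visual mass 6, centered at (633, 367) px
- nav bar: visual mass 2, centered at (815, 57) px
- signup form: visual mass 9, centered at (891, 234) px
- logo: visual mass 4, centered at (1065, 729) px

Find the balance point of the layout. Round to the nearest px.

(801, 356)

Σw = 7 + 6 + 2 + 9 + 4 = 28.
Σw·x = 7·676 + 6·633 + 2·815 + 9·891 + 4·1065 = 22439, so x̄ = 22439/28 ≈ 801.39.
Σw·y = 7·375 + 6·367 + 2·57 + 9·234 + 4·729 = 9963, so ȳ = 9963/28 ≈ 355.82.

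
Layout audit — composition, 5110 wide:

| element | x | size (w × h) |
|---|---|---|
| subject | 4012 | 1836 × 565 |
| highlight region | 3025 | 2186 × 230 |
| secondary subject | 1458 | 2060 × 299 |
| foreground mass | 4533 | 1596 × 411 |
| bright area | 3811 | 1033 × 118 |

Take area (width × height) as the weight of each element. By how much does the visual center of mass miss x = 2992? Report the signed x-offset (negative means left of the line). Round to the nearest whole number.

≈ 423

Areas → weights: subject 1836·565 = 1037340, highlight region 2186·230 = 502780, secondary subject 2060·299 = 615940, foreground mass 1596·411 = 655956, bright area 1033·118 = 121894; Σw = 2933910.
x-moment: 1037340·4012 + 502780·3025 + 615940·1458 + 655956·4533 + 121894·3811 = 10018744682; centroid 10018744682/2933910 ≈ 3414.81.
Difference: 3414.81 − 2992 ≈ 422.81.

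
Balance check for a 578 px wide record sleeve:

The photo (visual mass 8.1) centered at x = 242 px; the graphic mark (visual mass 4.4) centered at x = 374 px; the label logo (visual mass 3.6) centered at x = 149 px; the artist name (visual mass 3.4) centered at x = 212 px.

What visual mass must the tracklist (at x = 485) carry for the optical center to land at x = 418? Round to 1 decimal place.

Fixed elements: Σw = 8.1 + 4.4 + 3.6 + 3.4 = 19.5, Σw·x = 8.1·242 + 4.4·374 + 3.6·149 + 3.4·212 = 4863.0.
For the centroid to hit 418: (4863.0 + w·485) / (19.5 + w) = 418.
So w = (418·19.5 − 4863.0)/(485 − 418) = 3288.0/67 ≈ 49.07.

w ≈ 49.1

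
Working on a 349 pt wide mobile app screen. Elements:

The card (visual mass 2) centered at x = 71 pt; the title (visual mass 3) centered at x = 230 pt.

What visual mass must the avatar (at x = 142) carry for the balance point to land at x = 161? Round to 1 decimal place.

Known weights sum to 2 + 3 = 5; their moment is 2·71 + 3·230 = 832.
Balance at x = 161 requires (832 + w·142) / (5 + w) = 161.
So w = (161·5 − 832)/(142 − 161) = -27/-19 ≈ 1.42.

w ≈ 1.4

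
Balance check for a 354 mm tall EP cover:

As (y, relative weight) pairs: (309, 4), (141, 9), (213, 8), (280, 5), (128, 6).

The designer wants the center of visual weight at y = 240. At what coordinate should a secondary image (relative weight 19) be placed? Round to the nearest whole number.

y ≈ 309

New total weight: (4 + 9 + 8 + 5 + 6) + 19 = 51.
y: target moment 51×240 = 12240; current 4·309 + 9·141 + 8·213 + 5·280 + 6·128 = 6377; the secondary image supplies 5863, so y = 5863/19 ≈ 308.58.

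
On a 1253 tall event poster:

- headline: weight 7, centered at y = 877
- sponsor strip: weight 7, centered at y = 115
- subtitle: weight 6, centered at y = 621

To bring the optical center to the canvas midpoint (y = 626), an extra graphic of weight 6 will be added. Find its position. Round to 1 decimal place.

y ≈ 934.3

New total weight: (7 + 7 + 6) + 6 = 26.
y: target moment 26×626 = 16276; current 7·877 + 7·115 + 6·621 = 10670; the extra graphic supplies 5606, so y = 5606/6 ≈ 934.33.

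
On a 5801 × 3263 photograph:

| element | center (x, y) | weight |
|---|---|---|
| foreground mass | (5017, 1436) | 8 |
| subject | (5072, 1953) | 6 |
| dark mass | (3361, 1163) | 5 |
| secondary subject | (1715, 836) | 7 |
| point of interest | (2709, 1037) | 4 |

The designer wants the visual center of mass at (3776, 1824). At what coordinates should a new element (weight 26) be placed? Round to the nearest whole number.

After adding the new element, total weight = 8 + 6 + 5 + 7 + 4 + 26 = 56.
x: need Σw·x = 56·3776 = 211456. Existing = 8·5017 + 6·5072 + 5·3361 + 7·1715 + 4·2709 = 110214. Remainder 101242 / 26 ≈ 3893.92.
y: need Σw·y = 56·1824 = 102144. Existing = 8·1436 + 6·1953 + 5·1163 + 7·836 + 4·1037 = 39021. Remainder 63123 / 26 ≈ 2427.81.

(3894, 2428)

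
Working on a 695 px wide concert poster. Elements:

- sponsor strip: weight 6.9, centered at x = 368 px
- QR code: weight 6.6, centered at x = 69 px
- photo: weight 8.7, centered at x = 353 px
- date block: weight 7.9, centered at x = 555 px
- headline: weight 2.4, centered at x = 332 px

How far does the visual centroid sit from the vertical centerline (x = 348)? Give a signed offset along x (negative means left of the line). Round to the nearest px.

Weights sum to 6.9 + 6.6 + 8.7 + 7.9 + 2.4 = 32.5.
Σw·x = 6.9·368 + 6.6·69 + 8.7·353 + 7.9·555 + 2.4·332 = 11247.0, so x̄ = 11247.0/32.5 ≈ 346.06.
Against x = 348, that's 346.06 − 348 = -1.94.

≈ -2 px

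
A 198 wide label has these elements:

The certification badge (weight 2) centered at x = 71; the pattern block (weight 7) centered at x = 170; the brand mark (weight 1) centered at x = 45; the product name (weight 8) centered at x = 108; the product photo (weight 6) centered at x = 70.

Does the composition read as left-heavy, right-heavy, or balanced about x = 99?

Total weight = 2 + 7 + 1 + 8 + 6 = 24.
x: (2·71 + 7·170 + 1·45 + 8·108 + 6·70) / 24 = 2661 / 24 ≈ 110.88
110.9 vs midline 99 → right-heavy.

right-heavy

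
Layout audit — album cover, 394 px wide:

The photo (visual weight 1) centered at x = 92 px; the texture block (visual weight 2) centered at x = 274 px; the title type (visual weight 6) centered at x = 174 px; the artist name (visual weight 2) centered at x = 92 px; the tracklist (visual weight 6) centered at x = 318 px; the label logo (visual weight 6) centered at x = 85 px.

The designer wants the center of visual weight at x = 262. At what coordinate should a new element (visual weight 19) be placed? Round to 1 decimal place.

x ≈ 353.6

With the new element, Σw becomes 1 + 2 + 6 + 2 + 6 + 6 + 19 = 42.
Along x: (4286 + 19·x) / 42 = 262 (existing moment 1·92 + 2·274 + 6·174 + 2·92 + 6·318 + 6·85 = 4286) ⇒ x = (11004 − 4286) / 19 ≈ 353.58.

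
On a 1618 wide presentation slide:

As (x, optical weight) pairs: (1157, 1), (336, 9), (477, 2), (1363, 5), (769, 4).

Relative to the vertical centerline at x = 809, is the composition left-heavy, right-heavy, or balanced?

Total weight = 1 + 9 + 2 + 5 + 4 = 21.
x-moment: 1·1157 + 9·336 + 2·477 + 5·1363 + 4·769 = 15026; centroid 15026/21 ≈ 715.52.
715.5 lies left of the midline 809, so the layout is left-heavy.

left-heavy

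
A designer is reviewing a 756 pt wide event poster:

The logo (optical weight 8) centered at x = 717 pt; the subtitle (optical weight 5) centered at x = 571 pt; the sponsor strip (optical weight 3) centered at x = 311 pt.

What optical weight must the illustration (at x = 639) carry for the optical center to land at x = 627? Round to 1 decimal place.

w ≈ 42.3

Existing Σw = 16 (8 + 5 + 3); existing moment 8·717 + 5·571 + 3·311 = 9524.
Set Σw·x/Σw = 627: (9524 + 639w) = 627·(16 + w).
Solving: w = (627·16 − 9524) / (639 − 627) = 508 / 12 ≈ 42.33.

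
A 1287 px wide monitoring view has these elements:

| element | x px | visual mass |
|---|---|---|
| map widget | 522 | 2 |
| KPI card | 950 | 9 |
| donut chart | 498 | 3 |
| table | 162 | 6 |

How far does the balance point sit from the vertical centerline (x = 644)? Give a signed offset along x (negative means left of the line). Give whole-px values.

≈ -41 px

Σw = 2 + 9 + 3 + 6 = 20.
x-moment: 2·522 + 9·950 + 3·498 + 6·162 = 12060; centroid 12060/20 ≈ 603.00.
Against x = 644, that's 603.00 − 644 = -41.00.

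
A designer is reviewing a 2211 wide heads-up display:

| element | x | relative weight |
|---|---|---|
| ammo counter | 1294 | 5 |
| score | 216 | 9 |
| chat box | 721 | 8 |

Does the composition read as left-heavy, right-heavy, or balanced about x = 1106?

left-heavy

Σw = 5 + 9 + 8 = 22.
Σw·x = 5·1294 + 9·216 + 8·721 = 14182, so x̄ = 14182/22 ≈ 644.64.
Since 644.6 is left of 1106, the composition reads left-heavy.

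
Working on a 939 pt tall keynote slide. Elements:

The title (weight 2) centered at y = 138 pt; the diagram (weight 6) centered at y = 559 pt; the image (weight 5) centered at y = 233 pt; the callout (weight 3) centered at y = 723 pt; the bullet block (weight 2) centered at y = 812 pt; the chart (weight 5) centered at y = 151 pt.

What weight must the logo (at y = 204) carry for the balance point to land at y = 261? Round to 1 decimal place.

w ≈ 58.6

Fixed elements: Σw = 2 + 6 + 5 + 3 + 2 + 5 = 23, Σw·y = 2·138 + 6·559 + 5·233 + 3·723 + 2·812 + 5·151 = 9343.
Set Σw·y/Σw = 261: (9343 + 204w) = 261·(23 + w).
Solving: w = (261·23 − 9343) / (204 − 261) = -3340 / -57 ≈ 58.60.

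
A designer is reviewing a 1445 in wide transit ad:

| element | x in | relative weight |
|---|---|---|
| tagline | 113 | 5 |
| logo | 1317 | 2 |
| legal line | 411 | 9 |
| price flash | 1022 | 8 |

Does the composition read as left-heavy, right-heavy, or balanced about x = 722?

left-heavy

Weights sum to 5 + 2 + 9 + 8 = 24.
Σw·x = 5·113 + 2·1317 + 9·411 + 8·1022 = 15074, so x̄ = 15074/24 ≈ 628.08.
628.1 vs midline 722 → left-heavy.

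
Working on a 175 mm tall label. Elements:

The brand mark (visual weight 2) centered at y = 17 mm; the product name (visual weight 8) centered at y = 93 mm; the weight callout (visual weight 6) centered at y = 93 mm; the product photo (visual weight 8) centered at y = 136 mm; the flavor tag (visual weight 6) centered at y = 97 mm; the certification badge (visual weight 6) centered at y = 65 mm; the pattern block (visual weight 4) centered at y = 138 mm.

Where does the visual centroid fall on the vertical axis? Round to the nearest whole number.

y ≈ 99

Total weight = 2 + 8 + 6 + 8 + 6 + 6 + 4 = 40.
Σw·y = 3948; ȳ = 3948/40 ≈ 98.70.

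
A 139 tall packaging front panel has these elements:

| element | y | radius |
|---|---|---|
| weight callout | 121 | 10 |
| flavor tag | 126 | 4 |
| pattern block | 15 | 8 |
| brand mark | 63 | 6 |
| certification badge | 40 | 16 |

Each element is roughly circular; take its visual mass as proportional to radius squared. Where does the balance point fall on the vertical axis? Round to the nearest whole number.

r² weights: weight callout 10² = 100, flavor tag 4² = 16, pattern block 8² = 64, brand mark 6² = 36, certification badge 16² = 256. Total = 472.
y: (100·121 + 16·126 + 64·15 + 36·63 + 256·40) / 472 = 27584 / 472 ≈ 58.44

y ≈ 58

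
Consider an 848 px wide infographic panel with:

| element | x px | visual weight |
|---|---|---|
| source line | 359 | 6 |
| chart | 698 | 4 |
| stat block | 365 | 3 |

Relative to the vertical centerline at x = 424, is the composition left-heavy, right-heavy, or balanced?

right-heavy

Σw = 6 + 4 + 3 = 13.
x: (6·359 + 4·698 + 3·365) / 13 = 6041 / 13 ≈ 464.69
Since 464.7 is right of 424, the composition reads right-heavy.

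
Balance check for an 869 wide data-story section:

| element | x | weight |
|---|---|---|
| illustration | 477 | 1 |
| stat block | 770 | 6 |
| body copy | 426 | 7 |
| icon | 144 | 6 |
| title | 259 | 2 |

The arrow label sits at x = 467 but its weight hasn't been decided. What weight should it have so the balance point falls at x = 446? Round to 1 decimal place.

w ≈ 16.7

Known weights sum to 1 + 6 + 7 + 6 + 2 = 22; their moment is 1·477 + 6·770 + 7·426 + 6·144 + 2·259 = 9461.
Balance at x = 446 requires (9461 + w·467) / (22 + w) = 446.
Solving: w = (446·22 − 9461) / (467 − 446) = 351 / 21 ≈ 16.71.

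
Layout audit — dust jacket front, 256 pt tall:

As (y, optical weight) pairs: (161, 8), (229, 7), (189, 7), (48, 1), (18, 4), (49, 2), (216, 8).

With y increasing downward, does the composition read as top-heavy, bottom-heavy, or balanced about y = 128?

bottom-heavy

Σw = 8 + 7 + 7 + 1 + 4 + 2 + 8 = 37.
y-moment: 8·161 + 7·229 + 7·189 + 1·48 + 4·18 + 2·49 + 8·216 = 6160; centroid 6160/37 ≈ 166.49.
166.5 vs midline 128 → bottom-heavy.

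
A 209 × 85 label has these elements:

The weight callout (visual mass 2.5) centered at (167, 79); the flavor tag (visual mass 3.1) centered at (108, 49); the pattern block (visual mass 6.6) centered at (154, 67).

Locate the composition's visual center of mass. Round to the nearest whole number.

(145, 65)

Weights sum to 2.5 + 3.1 + 6.6 = 12.2.
Σw·x = 2.5·167 + 3.1·108 + 6.6·154 = 1768.7, so x̄ = 1768.7/12.2 ≈ 144.98.
Σw·y = 2.5·79 + 3.1·49 + 6.6·67 = 791.6, so ȳ = 791.6/12.2 ≈ 64.89.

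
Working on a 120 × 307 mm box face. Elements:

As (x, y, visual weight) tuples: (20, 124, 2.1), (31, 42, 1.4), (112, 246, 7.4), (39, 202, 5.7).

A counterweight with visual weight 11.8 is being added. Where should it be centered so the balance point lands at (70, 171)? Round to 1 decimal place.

(72.2, 132.7)

After adding the counterweight, total weight = 2.1 + 1.4 + 7.4 + 5.7 + 11.8 = 28.4.
Along x: (1136.5 + 11.8·x) / 28.4 = 70 (existing moment 2.1·20 + 1.4·31 + 7.4·112 + 5.7·39 = 1136.5) ⇒ x = (1988.0 − 1136.5) / 11.8 ≈ 72.16.
Along y: (3291.0 + 11.8·y) / 28.4 = 171 (existing moment 2.1·124 + 1.4·42 + 7.4·246 + 5.7·202 = 3291.0) ⇒ y = (4856.4 − 3291.0) / 11.8 ≈ 132.66.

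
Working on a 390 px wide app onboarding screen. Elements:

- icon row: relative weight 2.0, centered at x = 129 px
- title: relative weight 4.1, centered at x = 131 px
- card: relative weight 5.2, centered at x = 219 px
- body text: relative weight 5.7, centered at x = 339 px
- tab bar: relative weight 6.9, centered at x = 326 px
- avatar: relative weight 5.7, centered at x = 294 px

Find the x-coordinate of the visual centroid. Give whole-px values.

Σw = 2.0 + 4.1 + 5.2 + 5.7 + 6.9 + 5.7 = 29.6.
x: moment 7791.4 / weight 29.6 ≈ 263.22

x ≈ 263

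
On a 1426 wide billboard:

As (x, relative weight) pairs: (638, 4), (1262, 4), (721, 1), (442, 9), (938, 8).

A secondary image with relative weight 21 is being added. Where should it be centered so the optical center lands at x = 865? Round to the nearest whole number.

x ≈ 993

With the secondary image, Σw becomes 4 + 4 + 1 + 9 + 8 + 21 = 47.
x: need Σw·x = 47·865 = 40655. Existing = 4·638 + 4·1262 + 1·721 + 9·442 + 8·938 = 19803. Remainder 20852 / 21 ≈ 992.95.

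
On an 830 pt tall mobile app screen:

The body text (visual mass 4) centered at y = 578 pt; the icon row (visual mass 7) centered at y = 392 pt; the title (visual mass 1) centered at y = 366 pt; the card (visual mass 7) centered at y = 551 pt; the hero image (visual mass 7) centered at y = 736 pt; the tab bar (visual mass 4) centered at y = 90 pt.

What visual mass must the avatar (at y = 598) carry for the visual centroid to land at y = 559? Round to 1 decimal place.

Known weights sum to 4 + 7 + 1 + 7 + 7 + 4 = 30; their moment is 4·578 + 7·392 + 1·366 + 7·551 + 7·736 + 4·90 = 14791.
Balance at y = 559 requires (14791 + w·598) / (30 + w) = 559.
So w = (559·30 − 14791)/(598 − 559) = 1979/39 ≈ 50.74.

w ≈ 50.7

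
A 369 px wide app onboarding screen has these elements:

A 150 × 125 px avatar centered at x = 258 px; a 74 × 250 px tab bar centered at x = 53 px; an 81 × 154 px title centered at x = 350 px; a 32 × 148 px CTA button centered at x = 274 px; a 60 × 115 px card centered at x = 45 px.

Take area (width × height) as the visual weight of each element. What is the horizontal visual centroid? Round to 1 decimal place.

Taking area as weight: avatar 150·125 = 18750, tab bar 74·250 = 18500, title 81·154 = 12474, CTA button 32·148 = 4736, card 60·115 = 6900. Sum 61360.
x: (18750·258 + 18500·53 + 12474·350 + 4736·274 + 6900·45) / 61360 = 11792064 / 61360 ≈ 192.18

x ≈ 192.2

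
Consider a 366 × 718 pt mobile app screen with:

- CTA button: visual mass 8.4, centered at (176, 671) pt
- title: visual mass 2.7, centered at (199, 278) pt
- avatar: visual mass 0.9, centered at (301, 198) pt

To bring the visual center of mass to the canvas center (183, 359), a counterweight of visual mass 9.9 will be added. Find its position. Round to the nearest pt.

(174, 131)

With the counterweight, Σw becomes 8.4 + 2.7 + 0.9 + 9.9 = 21.9.
x: need Σw·x = 21.9·183 = 4007.7. Existing = 8.4·176 + 2.7·199 + 0.9·301 = 2286.6. Remainder 1721.1 / 9.9 ≈ 173.85.
y: need Σw·y = 21.9·359 = 7862.1. Existing = 8.4·671 + 2.7·278 + 0.9·198 = 6565.2. Remainder 1296.9 / 9.9 ≈ 131.00.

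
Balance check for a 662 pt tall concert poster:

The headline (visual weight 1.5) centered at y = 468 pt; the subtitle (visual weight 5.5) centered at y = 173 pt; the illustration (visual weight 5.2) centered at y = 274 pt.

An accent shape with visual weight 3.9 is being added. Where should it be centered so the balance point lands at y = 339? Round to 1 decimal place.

y ≈ 610.2

With the accent shape, Σw becomes 1.5 + 5.5 + 5.2 + 3.9 = 16.1.
y: target moment 16.1×339 = 5457.9; current 1.5·468 + 5.5·173 + 5.2·274 = 3078.3; the accent shape supplies 2379.6, so y = 2379.6/3.9 ≈ 610.15.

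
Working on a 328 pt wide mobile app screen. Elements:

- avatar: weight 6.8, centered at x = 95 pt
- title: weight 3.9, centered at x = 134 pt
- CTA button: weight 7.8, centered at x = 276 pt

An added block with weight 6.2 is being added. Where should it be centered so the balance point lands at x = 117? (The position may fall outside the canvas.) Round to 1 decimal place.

With the added block, Σw becomes 6.8 + 3.9 + 7.8 + 6.2 = 24.7.
x: need Σw·x = 24.7·117 = 2889.9. Existing = 6.8·95 + 3.9·134 + 7.8·276 = 3321.4. Remainder -431.5 / 6.2 ≈ -69.60.

x ≈ -69.6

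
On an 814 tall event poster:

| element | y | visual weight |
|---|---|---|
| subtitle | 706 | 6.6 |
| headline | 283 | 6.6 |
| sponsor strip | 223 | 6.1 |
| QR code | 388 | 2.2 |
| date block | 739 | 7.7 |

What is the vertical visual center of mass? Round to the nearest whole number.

Total weight = 6.6 + 6.6 + 6.1 + 2.2 + 7.7 = 29.2.
y-moment: 6.6·706 + 6.6·283 + 6.1·223 + 2.2·388 + 7.7·739 = 14431.6; centroid 14431.6/29.2 ≈ 494.23.

y ≈ 494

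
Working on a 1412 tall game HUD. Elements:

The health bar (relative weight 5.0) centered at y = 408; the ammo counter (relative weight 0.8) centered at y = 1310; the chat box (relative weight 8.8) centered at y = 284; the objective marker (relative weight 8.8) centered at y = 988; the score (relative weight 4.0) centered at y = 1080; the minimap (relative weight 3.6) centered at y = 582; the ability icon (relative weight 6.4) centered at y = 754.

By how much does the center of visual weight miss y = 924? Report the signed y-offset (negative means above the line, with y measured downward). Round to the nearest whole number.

Weights sum to 5.0 + 0.8 + 8.8 + 8.8 + 4.0 + 3.6 + 6.4 = 37.4.
y-moment: 5.0·408 + 0.8·1310 + 8.8·284 + 8.8·988 + 4.0·1080 + 3.6·582 + 6.4·754 = 25522.4; centroid 25522.4/37.4 ≈ 682.42.
Offset from y = 924: 682.42 − 924 ≈ -241.58.

≈ -242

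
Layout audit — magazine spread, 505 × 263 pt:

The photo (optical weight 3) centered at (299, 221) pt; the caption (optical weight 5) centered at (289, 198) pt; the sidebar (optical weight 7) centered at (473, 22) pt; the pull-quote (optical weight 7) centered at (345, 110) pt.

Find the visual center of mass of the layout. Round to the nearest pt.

(367, 117)

Σw = 3 + 5 + 7 + 7 = 22.
x: (3·299 + 5·289 + 7·473 + 7·345) / 22 = 8068 / 22 ≈ 366.73
y: (3·221 + 5·198 + 7·22 + 7·110) / 22 = 2577 / 22 ≈ 117.14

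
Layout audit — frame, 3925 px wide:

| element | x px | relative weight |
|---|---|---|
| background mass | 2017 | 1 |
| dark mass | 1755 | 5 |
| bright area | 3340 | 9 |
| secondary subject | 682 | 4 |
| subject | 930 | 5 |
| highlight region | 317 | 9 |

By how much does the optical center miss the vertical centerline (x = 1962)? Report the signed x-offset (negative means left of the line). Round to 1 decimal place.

Weights sum to 1 + 5 + 9 + 4 + 5 + 9 = 33.
Σw·x = 51083; x̄ = 51083/33 ≈ 1547.97.
Offset from x = 1962: 1547.97 − 1962 ≈ -414.03.

≈ -414.0 px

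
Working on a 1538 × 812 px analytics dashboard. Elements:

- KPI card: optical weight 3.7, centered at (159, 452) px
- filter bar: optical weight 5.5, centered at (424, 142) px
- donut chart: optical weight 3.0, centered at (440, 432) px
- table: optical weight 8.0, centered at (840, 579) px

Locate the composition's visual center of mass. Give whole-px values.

(543, 415)

Total weight = 3.7 + 5.5 + 3.0 + 8.0 = 20.2.
x: (3.7·159 + 5.5·424 + 3.0·440 + 8.0·840) / 20.2 = 10960.3 / 20.2 ≈ 542.59
y: (3.7·452 + 5.5·142 + 3.0·432 + 8.0·579) / 20.2 = 8381.4 / 20.2 ≈ 414.92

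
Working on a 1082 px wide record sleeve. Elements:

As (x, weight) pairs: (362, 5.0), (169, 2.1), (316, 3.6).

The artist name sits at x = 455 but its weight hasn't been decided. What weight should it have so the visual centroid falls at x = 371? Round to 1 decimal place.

Known weights sum to 5.0 + 2.1 + 3.6 = 10.7; their moment is 5.0·362 + 2.1·169 + 3.6·316 = 3302.5.
Balance at x = 371 requires (3302.5 + w·455) / (10.7 + w) = 371.
Solving: w = (371·10.7 − 3302.5) / (455 − 371) = 667.2 / 84 ≈ 7.94.

w ≈ 7.9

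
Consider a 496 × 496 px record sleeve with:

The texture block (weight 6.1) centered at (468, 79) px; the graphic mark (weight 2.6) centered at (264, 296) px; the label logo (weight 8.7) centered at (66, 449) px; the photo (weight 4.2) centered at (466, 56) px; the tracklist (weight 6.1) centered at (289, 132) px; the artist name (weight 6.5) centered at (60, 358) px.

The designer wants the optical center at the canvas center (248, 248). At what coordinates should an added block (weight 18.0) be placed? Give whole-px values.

With the added block, Σw becomes 6.1 + 2.6 + 8.7 + 4.2 + 6.1 + 6.5 + 18.0 = 52.2.
Along x: (8225.5 + 18.0·x) / 52.2 = 248 (existing moment 6.1·468 + 2.6·264 + 8.7·66 + 4.2·466 + 6.1·289 + 6.5·60 = 8225.5) ⇒ x = (12945.6 − 8225.5) / 18.0 ≈ 262.23.
Along y: (8525.2 + 18.0·y) / 52.2 = 248 (existing moment 6.1·79 + 2.6·296 + 8.7·449 + 4.2·56 + 6.1·132 + 6.5·358 = 8525.2) ⇒ y = (12945.6 − 8525.2) / 18.0 ≈ 245.58.

(262, 246)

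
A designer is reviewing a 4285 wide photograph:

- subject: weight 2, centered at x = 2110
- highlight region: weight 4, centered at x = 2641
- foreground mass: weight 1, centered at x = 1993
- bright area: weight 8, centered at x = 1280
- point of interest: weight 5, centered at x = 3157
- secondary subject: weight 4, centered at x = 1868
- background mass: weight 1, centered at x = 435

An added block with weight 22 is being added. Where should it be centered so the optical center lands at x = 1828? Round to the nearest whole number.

x ≈ 1600

With the added block, Σw becomes 2 + 4 + 1 + 8 + 5 + 4 + 1 + 22 = 47.
Along x: (50709 + 22·x) / 47 = 1828 (existing moment 2·2110 + 4·2641 + 1·1993 + 8·1280 + 5·3157 + 4·1868 + 1·435 = 50709) ⇒ x = (85916 − 50709) / 22 ≈ 1600.32.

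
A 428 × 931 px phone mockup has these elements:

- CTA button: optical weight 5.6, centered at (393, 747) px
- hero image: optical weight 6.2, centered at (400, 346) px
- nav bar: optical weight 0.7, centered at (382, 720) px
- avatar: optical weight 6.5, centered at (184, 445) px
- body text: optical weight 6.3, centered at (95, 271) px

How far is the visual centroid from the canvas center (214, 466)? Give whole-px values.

≈ 54 px

Σw = 5.6 + 6.2 + 0.7 + 6.5 + 6.3 = 25.3.
x: (5.6·393 + 6.2·400 + 0.7·382 + 6.5·184 + 6.3·95) / 25.3 = 6742.7 / 25.3 ≈ 266.51
y: (5.6·747 + 6.2·346 + 0.7·720 + 6.5·445 + 6.3·271) / 25.3 = 11432.2 / 25.3 ≈ 451.87
From (214, 466): dx = 52.51, dy = -14.13, so the distance is √(dx²+dy²) ≈ 54.38.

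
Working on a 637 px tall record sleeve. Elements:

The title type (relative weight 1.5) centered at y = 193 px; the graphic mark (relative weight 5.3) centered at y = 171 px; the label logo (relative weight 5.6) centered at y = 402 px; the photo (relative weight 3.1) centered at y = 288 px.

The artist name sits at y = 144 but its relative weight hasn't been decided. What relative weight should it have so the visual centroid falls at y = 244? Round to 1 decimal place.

w ≈ 5.6

Existing Σw = 15.5 (1.5 + 5.3 + 5.6 + 3.1); existing moment 1.5·193 + 5.3·171 + 5.6·402 + 3.1·288 = 4339.8.
For the centroid to hit 244: (4339.8 + w·144) / (15.5 + w) = 244.
Rearranging, w·(144 − 244) = 244·15.5 − 4339.8 = -557.8, so w ≈ -557.8/-100 = 5.58.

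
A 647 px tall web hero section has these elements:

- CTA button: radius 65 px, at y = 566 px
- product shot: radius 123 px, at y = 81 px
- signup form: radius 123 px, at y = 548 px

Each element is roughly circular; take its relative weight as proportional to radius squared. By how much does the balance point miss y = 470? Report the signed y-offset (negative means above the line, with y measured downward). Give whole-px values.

Weights ∝ r²: CTA button 65² = 4225, product shot 123² = 15129, signup form 123² = 15129; Σw = 34483.
y-moment: 4225·566 + 15129·81 + 15129·548 = 11907491; centroid 11907491/34483 ≈ 345.31.
Against y = 470, that's 345.31 − 470 = -124.69.

≈ -125 px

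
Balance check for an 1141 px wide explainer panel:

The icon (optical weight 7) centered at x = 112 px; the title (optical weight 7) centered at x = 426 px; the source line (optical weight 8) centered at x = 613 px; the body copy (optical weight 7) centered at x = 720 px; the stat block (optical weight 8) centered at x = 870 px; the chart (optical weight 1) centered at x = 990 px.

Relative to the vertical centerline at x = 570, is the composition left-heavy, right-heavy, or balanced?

Total weight = 7 + 7 + 8 + 7 + 8 + 1 = 38.
x: (7·112 + 7·426 + 8·613 + 7·720 + 8·870 + 1·990) / 38 = 21660 / 38 ≈ 570.00
That equals the midline 570 — balanced.

balanced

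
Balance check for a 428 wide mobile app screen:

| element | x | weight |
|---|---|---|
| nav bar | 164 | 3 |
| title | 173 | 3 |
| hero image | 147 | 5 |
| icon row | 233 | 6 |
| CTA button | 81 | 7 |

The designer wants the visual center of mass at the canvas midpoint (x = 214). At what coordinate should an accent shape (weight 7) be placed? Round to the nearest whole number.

After adding the accent shape, total weight = 3 + 3 + 5 + 6 + 7 + 7 = 31.
x: target moment 31×214 = 6634; current 3·164 + 3·173 + 5·147 + 6·233 + 7·81 = 3711; the accent shape supplies 2923, so x = 2923/7 ≈ 417.57.

x ≈ 418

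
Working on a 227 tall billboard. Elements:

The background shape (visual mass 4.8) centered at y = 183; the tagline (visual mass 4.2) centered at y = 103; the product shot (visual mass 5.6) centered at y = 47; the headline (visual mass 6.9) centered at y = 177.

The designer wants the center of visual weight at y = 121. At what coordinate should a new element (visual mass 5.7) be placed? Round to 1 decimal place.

y ≈ 87.0

After adding the new element, total weight = 4.8 + 4.2 + 5.6 + 6.9 + 5.7 = 27.2.
y: need Σw·y = 27.2·121 = 3291.2. Existing = 4.8·183 + 4.2·103 + 5.6·47 + 6.9·177 = 2795.5. Remainder 495.7 / 5.7 ≈ 86.96.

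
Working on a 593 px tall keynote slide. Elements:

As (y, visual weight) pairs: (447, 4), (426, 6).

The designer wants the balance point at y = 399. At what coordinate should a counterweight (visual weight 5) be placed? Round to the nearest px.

y ≈ 328

With the counterweight, Σw becomes 4 + 6 + 5 = 15.
y: need Σw·y = 15·399 = 5985. Existing = 4·447 + 6·426 = 4344. Remainder 1641 / 5 ≈ 328.20.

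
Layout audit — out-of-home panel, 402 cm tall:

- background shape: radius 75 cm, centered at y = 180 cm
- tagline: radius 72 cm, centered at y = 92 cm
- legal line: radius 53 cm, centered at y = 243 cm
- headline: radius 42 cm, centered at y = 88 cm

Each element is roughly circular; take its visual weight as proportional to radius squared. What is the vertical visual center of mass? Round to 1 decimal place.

y ≈ 151.3

r² weights: background shape 75² = 5625, tagline 72² = 5184, legal line 53² = 2809, headline 42² = 1764. Total = 15382.
Σw·y = 5625·180 + 5184·92 + 2809·243 + 1764·88 = 2327247, so ȳ = 2327247/15382 ≈ 151.30.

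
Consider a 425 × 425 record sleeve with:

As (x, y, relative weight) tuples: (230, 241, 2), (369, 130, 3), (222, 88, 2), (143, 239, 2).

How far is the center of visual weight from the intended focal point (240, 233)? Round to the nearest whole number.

Σw = 2 + 3 + 2 + 2 = 9.
x-moment: 2·230 + 3·369 + 2·222 + 2·143 = 2297; centroid 2297/9 ≈ 255.22.
y-moment: 2·241 + 3·130 + 2·88 + 2·239 = 1526; centroid 1526/9 ≈ 169.56.
Relative to (240, 233): Δ = (15.22, -63.44); |Δ| = √(15.22² + -63.44²) ≈ 65.25.

≈ 65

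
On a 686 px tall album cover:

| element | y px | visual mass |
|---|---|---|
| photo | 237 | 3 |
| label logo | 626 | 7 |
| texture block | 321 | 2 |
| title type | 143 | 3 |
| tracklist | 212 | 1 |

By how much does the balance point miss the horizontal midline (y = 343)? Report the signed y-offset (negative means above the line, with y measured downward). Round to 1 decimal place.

Total weight = 3 + 7 + 2 + 3 + 1 = 16.
Σw·y = 3·237 + 7·626 + 2·321 + 3·143 + 1·212 = 6376, so ȳ = 6376/16 ≈ 398.50.
Against y = 343, that's 398.50 − 343 = 55.50.

≈ 55.5 px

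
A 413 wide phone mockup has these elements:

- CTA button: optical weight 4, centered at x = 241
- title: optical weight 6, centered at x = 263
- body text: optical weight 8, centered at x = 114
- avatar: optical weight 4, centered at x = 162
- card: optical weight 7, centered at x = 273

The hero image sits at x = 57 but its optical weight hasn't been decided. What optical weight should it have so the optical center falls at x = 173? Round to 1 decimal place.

Known weights sum to 4 + 6 + 8 + 4 + 7 = 29; their moment is 4·241 + 6·263 + 8·114 + 4·162 + 7·273 = 6013.
Set Σw·x/Σw = 173: (6013 + 57w) = 173·(29 + w).
So w = (173·29 − 6013)/(57 − 173) = -996/-116 ≈ 8.59.

w ≈ 8.6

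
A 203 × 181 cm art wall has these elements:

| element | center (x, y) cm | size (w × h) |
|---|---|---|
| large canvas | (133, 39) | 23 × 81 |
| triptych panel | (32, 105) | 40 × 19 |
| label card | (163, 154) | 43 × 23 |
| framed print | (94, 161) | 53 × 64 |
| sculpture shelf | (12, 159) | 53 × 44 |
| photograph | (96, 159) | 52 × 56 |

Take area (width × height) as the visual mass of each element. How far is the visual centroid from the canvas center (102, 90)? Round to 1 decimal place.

≈ 50.0 cm

Areas: large canvas 23·81 = 1863, triptych panel 40·19 = 760, label card 43·23 = 989, framed print 53·64 = 3392, sculpture shelf 53·44 = 2332, photograph 52·56 = 2912. Total weight = 12248.
Σw·x = 1059690; x̄ = 1059690/12248 ≈ 86.52.
Σw·y = 1684671; ȳ = 1684671/12248 ≈ 137.55.
Offset from (102, 90): Δx ≈ -15.48, Δy ≈ 47.55; distance = √(Δx² + Δy²) ≈ 50.00.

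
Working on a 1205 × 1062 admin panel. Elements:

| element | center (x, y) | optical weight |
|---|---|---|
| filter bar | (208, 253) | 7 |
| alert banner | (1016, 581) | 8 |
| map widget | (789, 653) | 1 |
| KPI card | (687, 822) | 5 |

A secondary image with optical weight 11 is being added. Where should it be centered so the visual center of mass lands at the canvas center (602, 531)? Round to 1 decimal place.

New total weight: (7 + 8 + 1 + 5) + 11 = 32.
Along x: (13808 + 11·x) / 32 = 602 (existing moment 7·208 + 8·1016 + 1·789 + 5·687 = 13808) ⇒ x = (19264 − 13808) / 11 ≈ 496.00.
Along y: (11182 + 11·y) / 32 = 531 (existing moment 7·253 + 8·581 + 1·653 + 5·822 = 11182) ⇒ y = (16992 − 11182) / 11 ≈ 528.18.

(496.0, 528.2)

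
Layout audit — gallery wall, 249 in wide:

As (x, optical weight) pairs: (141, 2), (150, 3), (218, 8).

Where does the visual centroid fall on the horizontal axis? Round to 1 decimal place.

x ≈ 190.5

Weights sum to 2 + 3 + 8 = 13.
x-moment: 2·141 + 3·150 + 8·218 = 2476; centroid 2476/13 ≈ 190.46.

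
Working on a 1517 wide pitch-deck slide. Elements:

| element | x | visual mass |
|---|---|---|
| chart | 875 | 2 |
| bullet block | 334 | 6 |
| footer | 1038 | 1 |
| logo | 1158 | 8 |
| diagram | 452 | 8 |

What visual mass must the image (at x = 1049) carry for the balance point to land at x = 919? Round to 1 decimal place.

Fixed elements: Σw = 2 + 6 + 1 + 8 + 8 = 25, Σw·x = 2·875 + 6·334 + 1·1038 + 8·1158 + 8·452 = 17672.
Set Σw·x/Σw = 919: (17672 + 1049w) = 919·(25 + w).
So w = (919·25 − 17672)/(1049 − 919) = 5303/130 ≈ 40.79.

w ≈ 40.8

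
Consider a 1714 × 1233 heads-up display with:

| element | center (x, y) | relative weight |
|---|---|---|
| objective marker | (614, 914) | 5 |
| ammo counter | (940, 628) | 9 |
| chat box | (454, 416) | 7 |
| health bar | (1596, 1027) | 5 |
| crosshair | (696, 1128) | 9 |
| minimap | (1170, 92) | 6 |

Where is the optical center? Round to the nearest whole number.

Total weight = 5 + 9 + 7 + 5 + 9 + 6 = 41.
x: moment 35972 / weight 41 ≈ 877.37
Σw·y = 28973; ȳ = 28973/41 ≈ 706.66.

(877, 707)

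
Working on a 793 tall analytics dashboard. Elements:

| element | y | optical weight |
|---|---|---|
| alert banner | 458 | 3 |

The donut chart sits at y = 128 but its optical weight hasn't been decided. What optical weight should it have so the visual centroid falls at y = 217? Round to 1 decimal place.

w ≈ 8.1

Known: weight 3 with moment 3·458 = 1374.
For the centroid to hit 217: (1374 + w·128) / (3 + w) = 217.
Rearranging, w·(128 − 217) = 217·3 − 1374 = -723, so w ≈ -723/-89 = 8.12.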